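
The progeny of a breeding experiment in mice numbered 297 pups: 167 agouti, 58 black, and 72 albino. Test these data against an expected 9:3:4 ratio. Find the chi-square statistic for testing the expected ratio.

Under the 9:3:4 hypothesis (Σ ratio = 16, N = 297):
  agouti: 297 × 9/16 = 167.0625
  black: 297 × 3/16 = 55.6875
  albino: 297 × 4/16 = 74.25
χ² = Σ (O − E)² / E
  agouti: (167 − 167.0625)² / 167.0625 = 0.0000
  black: (58 − 55.6875)² / 55.6875 = 0.0960
  albino: (72 − 74.25)² / 74.25 = 0.0682
χ² = 0.0000 + 0.0960 + 0.0682 = 0.1642 ≈ 0.164

0.164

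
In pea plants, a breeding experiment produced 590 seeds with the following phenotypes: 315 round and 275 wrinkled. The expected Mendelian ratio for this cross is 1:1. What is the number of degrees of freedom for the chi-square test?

A goodness-of-fit test with 2 phenotype classes has df = 2 − 1 = 1.

1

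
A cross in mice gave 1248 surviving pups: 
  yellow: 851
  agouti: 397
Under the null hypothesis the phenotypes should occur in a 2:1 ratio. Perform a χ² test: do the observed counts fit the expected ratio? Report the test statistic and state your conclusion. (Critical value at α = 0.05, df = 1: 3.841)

1.302; consistent

Total ratio parts = 3. Expected numbers out of 1248:
  yellow: 1248 × 2/3 = 832
  agouti: 1248 × 1/3 = 416
χ² = Σ (O − E)² / E
  yellow: (851 − 832)² / 832 = 0.4339
  agouti: (397 − 416)² / 416 = 0.8678
χ² = 0.4339 + 0.8678 = 1.3017 ≈ 1.302
Degrees of freedom = 2 − 1 = 1; critical value at α = 0.05 is 3.841.
Since 1.302 < 3.841, we fail to reject the null hypothesis — the data are consistent with the 2:1 ratio.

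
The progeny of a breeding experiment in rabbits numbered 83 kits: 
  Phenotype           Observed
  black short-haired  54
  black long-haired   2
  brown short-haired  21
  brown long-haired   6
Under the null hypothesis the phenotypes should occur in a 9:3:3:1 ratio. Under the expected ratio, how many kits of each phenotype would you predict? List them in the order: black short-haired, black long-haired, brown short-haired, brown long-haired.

Total ratio parts = 16. Expected numbers out of 83:
  black short-haired: 83 × 9/16 = 46.6875
  black long-haired: 83 × 3/16 = 15.5625
  brown short-haired: 83 × 3/16 = 15.5625
  brown long-haired: 83 × 1/16 = 5.1875

46.6875, 15.5625, 15.5625, 5.1875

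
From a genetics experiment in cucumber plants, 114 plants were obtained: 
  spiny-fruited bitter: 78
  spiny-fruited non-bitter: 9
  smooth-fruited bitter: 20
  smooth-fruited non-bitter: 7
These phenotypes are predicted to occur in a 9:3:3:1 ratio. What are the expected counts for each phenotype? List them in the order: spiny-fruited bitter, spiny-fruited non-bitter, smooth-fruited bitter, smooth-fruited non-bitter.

64.125, 21.375, 21.375, 7.125

The 9:3:3:1 ratio has 16 parts, so with N = 114 the expected counts are:
  spiny-fruited bitter: 114 × 9/16 = 64.125
  spiny-fruited non-bitter: 114 × 3/16 = 21.375
  smooth-fruited bitter: 114 × 3/16 = 21.375
  smooth-fruited non-bitter: 114 × 1/16 = 7.125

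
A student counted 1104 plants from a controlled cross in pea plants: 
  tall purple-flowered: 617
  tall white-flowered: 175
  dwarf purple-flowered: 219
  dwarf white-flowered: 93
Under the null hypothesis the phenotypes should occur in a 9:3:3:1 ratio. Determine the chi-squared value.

Expected counts for N = 1104 under a 9:3:3:1 ratio (total parts = 16):
  tall purple-flowered: 1104 × 9/16 = 621
  tall white-flowered: 1104 × 3/16 = 207
  dwarf purple-flowered: 1104 × 3/16 = 207
  dwarf white-flowered: 1104 × 1/16 = 69
χ² = Σ (O − E)² / E
  tall purple-flowered: (617 − 621)² / 621 = 0.0258
  tall white-flowered: (175 − 207)² / 207 = 4.9469
  dwarf purple-flowered: (219 − 207)² / 207 = 0.6957
  dwarf white-flowered: (93 − 69)² / 69 = 8.3478
χ² = 0.0258 + 4.9469 + 0.6957 + 8.3478 = 14.0162 ≈ 14.016

14.016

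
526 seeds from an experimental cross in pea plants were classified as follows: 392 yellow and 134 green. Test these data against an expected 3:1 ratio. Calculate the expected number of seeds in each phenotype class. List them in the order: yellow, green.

The 3:1 ratio has 4 parts, so with N = 526 the expected counts are:
  yellow: 526 × 3/4 = 394.5
  green: 526 × 1/4 = 131.5

394.5, 131.5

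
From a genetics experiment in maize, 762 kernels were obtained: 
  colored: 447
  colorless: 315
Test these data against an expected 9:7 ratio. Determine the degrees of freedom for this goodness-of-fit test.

1

A goodness-of-fit test with 2 phenotype classes has df = 2 − 1 = 1.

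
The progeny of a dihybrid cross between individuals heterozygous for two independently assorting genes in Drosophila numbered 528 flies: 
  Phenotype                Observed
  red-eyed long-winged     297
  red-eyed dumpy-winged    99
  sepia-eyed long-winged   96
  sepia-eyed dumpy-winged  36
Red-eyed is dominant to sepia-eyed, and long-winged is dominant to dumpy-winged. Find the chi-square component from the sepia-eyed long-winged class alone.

0.091

A dihybrid F₂ with independent assortment and complete dominance at both loci gives a 9:3:3:1 phenotypic ratio.
Total ratio parts = 16. Expected numbers out of 528:
  red-eyed long-winged: 528 × 9/16 = 297
  red-eyed dumpy-winged: 528 × 3/16 = 99
  sepia-eyed long-winged: 528 × 3/16 = 99
  sepia-eyed dumpy-winged: 528 × 1/16 = 33
Contribution of sepia-eyed long-winged: (96 − 99)² / 99 = 0.0909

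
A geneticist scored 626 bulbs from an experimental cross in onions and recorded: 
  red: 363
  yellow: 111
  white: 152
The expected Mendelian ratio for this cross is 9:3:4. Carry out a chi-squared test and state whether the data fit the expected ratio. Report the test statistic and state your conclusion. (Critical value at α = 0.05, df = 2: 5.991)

0.812; consistent

Total ratio parts = 16. Expected numbers out of 626:
  red: 626 × 9/16 = 352.125
  yellow: 626 × 3/16 = 117.375
  white: 626 × 4/16 = 156.5
χ² = Σ (O − E)² / E
  red: (363 − 352.125)² / 352.125 = 0.3359
  yellow: (111 − 117.375)² / 117.375 = 0.3462
  white: (152 − 156.5)² / 156.5 = 0.1294
χ² = 0.3359 + 0.3462 + 0.1294 = 0.8115 ≈ 0.812
Degrees of freedom = 3 − 1 = 2; critical value at α = 0.05 is 5.991.
Since 0.812 < 5.991, we fail to reject the null hypothesis — the data are consistent with the 9:3:4 ratio.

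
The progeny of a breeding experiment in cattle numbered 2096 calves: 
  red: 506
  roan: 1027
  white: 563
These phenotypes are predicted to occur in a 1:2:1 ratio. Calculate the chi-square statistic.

3.942

Expected counts for N = 2096 under a 1:2:1 ratio (total parts = 4):
  red: 2096 × 1/4 = 524
  roan: 2096 × 2/4 = 1048
  white: 2096 × 1/4 = 524
χ² = Σ (O − E)² / E
  red: (506 − 524)² / 524 = 0.6183
  roan: (1027 − 1048)² / 1048 = 0.4208
  white: (563 − 524)² / 524 = 2.9027
χ² = 0.6183 + 0.4208 + 2.9027 = 3.9418 ≈ 3.942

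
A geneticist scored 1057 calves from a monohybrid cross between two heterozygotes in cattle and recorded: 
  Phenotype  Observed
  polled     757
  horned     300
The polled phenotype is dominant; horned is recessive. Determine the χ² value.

6.449

For a monohybrid cross between heterozygotes with complete dominance, the expected phenotypic ratio is 3:1.
Expected counts for N = 1057 under a 3:1 ratio (total parts = 4):
  polled: 1057 × 3/4 = 792.75
  horned: 1057 × 1/4 = 264.25
χ² = Σ (O − E)² / E
  polled: (757 − 792.75)² / 792.75 = 1.6122
  horned: (300 − 264.25)² / 264.25 = 4.8366
χ² = 1.6122 + 4.8366 = 6.4488 ≈ 6.449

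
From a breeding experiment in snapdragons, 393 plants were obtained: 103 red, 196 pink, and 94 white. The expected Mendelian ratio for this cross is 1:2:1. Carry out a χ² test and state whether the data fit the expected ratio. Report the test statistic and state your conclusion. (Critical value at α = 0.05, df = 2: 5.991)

0.415; consistent

Expected counts for N = 393 under a 1:2:1 ratio (total parts = 4):
  red: 393 × 1/4 = 98.25
  pink: 393 × 2/4 = 196.5
  white: 393 × 1/4 = 98.25
χ² = Σ (O − E)² / E
  red: (103 − 98.25)² / 98.25 = 0.2296
  pink: (196 − 196.5)² / 196.5 = 0.0013
  white: (94 − 98.25)² / 98.25 = 0.1838
χ² = 0.2296 + 0.0013 + 0.1838 = 0.4147 ≈ 0.415
Degrees of freedom = 3 − 1 = 2; critical value at α = 0.05 is 5.991.
Since 0.415 < 5.991, we fail to reject the null hypothesis — the data are consistent with the 1:2:1 ratio.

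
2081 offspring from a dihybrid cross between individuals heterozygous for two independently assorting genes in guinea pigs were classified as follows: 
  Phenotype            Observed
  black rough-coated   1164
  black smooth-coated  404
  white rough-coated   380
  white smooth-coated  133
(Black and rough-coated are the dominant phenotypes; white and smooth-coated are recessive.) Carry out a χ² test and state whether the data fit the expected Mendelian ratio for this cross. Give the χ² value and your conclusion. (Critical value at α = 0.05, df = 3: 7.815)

0.858; consistent

A dihybrid F₂ with independent assortment and complete dominance at both loci gives a 9:3:3:1 phenotypic ratio.
Expected counts for N = 2081 under a 9:3:3:1 ratio (total parts = 16):
  black rough-coated: 2081 × 9/16 = 1170.5625
  black smooth-coated: 2081 × 3/16 = 390.1875
  white rough-coated: 2081 × 3/16 = 390.1875
  white smooth-coated: 2081 × 1/16 = 130.0625
χ² = Σ (O − E)² / E
  black rough-coated: (1164 − 1170.5625)² / 1170.5625 = 0.0368
  black smooth-coated: (404 − 390.1875)² / 390.1875 = 0.4890
  white rough-coated: (380 − 390.1875)² / 390.1875 = 0.2660
  white smooth-coated: (133 − 130.0625)² / 130.0625 = 0.0663
χ² = 0.0368 + 0.4890 + 0.2660 + 0.0663 = 0.8581 ≈ 0.858
Degrees of freedom = 4 − 1 = 3; critical value at α = 0.05 is 7.815.
Since 0.858 < 7.815, we fail to reject the null hypothesis — the data are consistent with the 9:3:3:1 ratio.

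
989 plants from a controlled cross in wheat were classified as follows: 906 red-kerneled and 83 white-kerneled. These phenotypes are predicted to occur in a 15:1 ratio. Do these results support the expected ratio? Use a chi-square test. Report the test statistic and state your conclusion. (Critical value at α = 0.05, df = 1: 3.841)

7.747; not consistent

Expected counts for N = 989 under a 15:1 ratio (total parts = 16):
  red-kerneled: 989 × 15/16 = 927.1875
  white-kerneled: 989 × 1/16 = 61.8125
χ² = Σ (O − E)² / E
  red-kerneled: (906 − 927.1875)² / 927.1875 = 0.4842
  white-kerneled: (83 − 61.8125)² / 61.8125 = 7.2624
χ² = 0.4842 + 7.2624 = 7.7466 ≈ 7.747
Degrees of freedom = 2 − 1 = 1; critical value at α = 0.05 is 3.841.
Since 7.747 > 3.841, we reject the null hypothesis — the data do not fit the 15:1 ratio.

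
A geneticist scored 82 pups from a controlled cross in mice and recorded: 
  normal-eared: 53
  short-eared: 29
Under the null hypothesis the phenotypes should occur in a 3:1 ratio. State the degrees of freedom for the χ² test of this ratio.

A goodness-of-fit test with 2 phenotype classes has df = 2 − 1 = 1.

1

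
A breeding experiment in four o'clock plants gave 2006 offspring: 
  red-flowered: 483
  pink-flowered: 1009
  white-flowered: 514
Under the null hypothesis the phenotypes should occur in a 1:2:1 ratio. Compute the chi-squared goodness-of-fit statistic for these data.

Expected counts for N = 2006 under a 1:2:1 ratio (total parts = 4):
  red-flowered: 2006 × 1/4 = 501.5
  pink-flowered: 2006 × 2/4 = 1003
  white-flowered: 2006 × 1/4 = 501.5
χ² = Σ (O − E)² / E
  red-flowered: (483 − 501.5)² / 501.5 = 0.6825
  pink-flowered: (1009 − 1003)² / 1003 = 0.0359
  white-flowered: (514 − 501.5)² / 501.5 = 0.3116
χ² = 0.6825 + 0.0359 + 0.3116 = 1.030

1.030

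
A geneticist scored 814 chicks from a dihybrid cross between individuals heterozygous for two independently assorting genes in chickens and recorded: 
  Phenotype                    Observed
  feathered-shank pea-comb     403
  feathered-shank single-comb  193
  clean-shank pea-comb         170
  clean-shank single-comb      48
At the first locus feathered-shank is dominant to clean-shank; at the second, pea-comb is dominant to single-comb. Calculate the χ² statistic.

A dihybrid F₂ with independent assortment and complete dominance at both loci gives a 9:3:3:1 phenotypic ratio.
Under the 9:3:3:1 hypothesis (Σ ratio = 16, N = 814):
  feathered-shank pea-comb: 814 × 9/16 = 457.875
  feathered-shank single-comb: 814 × 3/16 = 152.625
  clean-shank pea-comb: 814 × 3/16 = 152.625
  clean-shank single-comb: 814 × 1/16 = 50.875
χ² = Σ (O − E)² / E
  feathered-shank pea-comb: (403 − 457.875)² / 457.875 = 6.5766
  feathered-shank single-comb: (193 − 152.625)² / 152.625 = 10.6807
  clean-shank pea-comb: (170 − 152.625)² / 152.625 = 1.9780
  clean-shank single-comb: (48 − 50.875)² / 50.875 = 0.1625
χ² = 6.5766 + 10.6807 + 1.9780 + 0.1625 = 19.3978 ≈ 19.398

19.398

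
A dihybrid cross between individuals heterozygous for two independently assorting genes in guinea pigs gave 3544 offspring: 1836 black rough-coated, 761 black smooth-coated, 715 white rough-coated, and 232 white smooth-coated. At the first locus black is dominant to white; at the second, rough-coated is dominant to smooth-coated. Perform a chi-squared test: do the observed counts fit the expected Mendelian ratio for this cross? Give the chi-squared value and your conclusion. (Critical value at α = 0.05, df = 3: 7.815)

30.793; not consistent

A dihybrid F₂ with independent assortment and complete dominance at both loci gives a 9:3:3:1 phenotypic ratio.
The 9:3:3:1 ratio has 16 parts, so with N = 3544 the expected counts are:
  black rough-coated: 3544 × 9/16 = 1993.5
  black smooth-coated: 3544 × 3/16 = 664.5
  white rough-coated: 3544 × 3/16 = 664.5
  white smooth-coated: 3544 × 1/16 = 221.5
χ² = Σ (O − E)² / E
  black rough-coated: (1836 − 1993.5)² / 1993.5 = 12.4436
  black smooth-coated: (761 − 664.5)² / 664.5 = 14.0139
  white rough-coated: (715 − 664.5)² / 664.5 = 3.8378
  white smooth-coated: (232 − 221.5)² / 221.5 = 0.4977
χ² = 12.4436 + 14.0139 + 3.8378 + 0.4977 = 30.793
Degrees of freedom = 4 − 1 = 3; critical value at α = 0.05 is 7.815.
Since 30.793 > 7.815, we reject the null hypothesis — the data do not fit the 9:3:3:1 ratio.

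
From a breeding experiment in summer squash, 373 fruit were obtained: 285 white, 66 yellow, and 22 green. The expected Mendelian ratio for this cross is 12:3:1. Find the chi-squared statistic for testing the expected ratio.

0.394

Total ratio parts = 16. Expected numbers out of 373:
  white: 373 × 12/16 = 279.75
  yellow: 373 × 3/16 = 69.9375
  green: 373 × 1/16 = 23.3125
χ² = Σ (O − E)² / E
  white: (285 − 279.75)² / 279.75 = 0.0985
  yellow: (66 − 69.9375)² / 69.9375 = 0.2217
  green: (22 − 23.3125)² / 23.3125 = 0.0739
χ² = 0.0985 + 0.2217 + 0.0739 = 0.3941 ≈ 0.394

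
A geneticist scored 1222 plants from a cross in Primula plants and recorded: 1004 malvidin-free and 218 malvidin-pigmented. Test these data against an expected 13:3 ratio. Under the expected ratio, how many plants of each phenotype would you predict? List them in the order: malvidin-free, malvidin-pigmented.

992.875, 229.125

Under the 13:3 hypothesis (Σ ratio = 16, N = 1222):
  malvidin-free: 1222 × 13/16 = 992.875
  malvidin-pigmented: 1222 × 3/16 = 229.125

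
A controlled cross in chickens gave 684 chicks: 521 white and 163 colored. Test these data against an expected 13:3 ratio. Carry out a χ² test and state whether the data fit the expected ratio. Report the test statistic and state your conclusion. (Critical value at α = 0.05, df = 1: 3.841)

Under the 13:3 hypothesis (Σ ratio = 16, N = 684):
  white: 684 × 13/16 = 555.75
  colored: 684 × 3/16 = 128.25
χ² = Σ (O − E)² / E
  white: (521 − 555.75)² / 555.75 = 2.1729
  colored: (163 − 128.25)² / 128.25 = 9.4157
χ² = 2.1729 + 9.4157 = 11.5886 ≈ 11.589
Degrees of freedom = 2 − 1 = 1; critical value at α = 0.05 is 3.841.
Since 11.589 > 3.841, we reject the null hypothesis — the data do not fit the 13:3 ratio.

11.589; not consistent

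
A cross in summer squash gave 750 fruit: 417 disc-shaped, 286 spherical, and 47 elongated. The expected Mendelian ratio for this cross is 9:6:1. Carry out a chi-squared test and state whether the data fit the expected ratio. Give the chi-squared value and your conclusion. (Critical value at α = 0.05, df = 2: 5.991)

Expected counts for N = 750 under a 9:6:1 ratio (total parts = 16):
  disc-shaped: 750 × 9/16 = 421.875
  spherical: 750 × 6/16 = 281.25
  elongated: 750 × 1/16 = 46.875
χ² = Σ (O − E)² / E
  disc-shaped: (417 − 421.875)² / 421.875 = 0.0563
  spherical: (286 − 281.25)² / 281.25 = 0.0802
  elongated: (47 − 46.875)² / 46.875 = 0.0003
χ² = 0.0563 + 0.0802 + 0.0003 = 0.1368 ≈ 0.137
Degrees of freedom = 3 − 1 = 2; critical value at α = 0.05 is 5.991.
Since 0.137 < 5.991, we fail to reject the null hypothesis — the data are consistent with the 9:6:1 ratio.

0.137; consistent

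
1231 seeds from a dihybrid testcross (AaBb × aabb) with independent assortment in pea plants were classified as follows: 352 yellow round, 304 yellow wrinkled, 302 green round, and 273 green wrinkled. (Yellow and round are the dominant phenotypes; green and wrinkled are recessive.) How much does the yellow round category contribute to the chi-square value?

6.363

A dihybrid testcross with independent assortment gives a 1:1:1:1 ratio.
Under the 1:1:1:1 hypothesis (Σ ratio = 4, N = 1231):
  yellow round: 1231 × 1/4 = 307.75
  yellow wrinkled: 1231 × 1/4 = 307.75
  green round: 1231 × 1/4 = 307.75
  green wrinkled: 1231 × 1/4 = 307.75
Contribution of yellow round: (352 − 307.75)² / 307.75 = 6.3625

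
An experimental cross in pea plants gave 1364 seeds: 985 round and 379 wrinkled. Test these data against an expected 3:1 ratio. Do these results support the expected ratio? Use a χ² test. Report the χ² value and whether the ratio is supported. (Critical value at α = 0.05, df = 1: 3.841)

The 3:1 ratio has 4 parts, so with N = 1364 the expected counts are:
  round: 1364 × 3/4 = 1023
  wrinkled: 1364 × 1/4 = 341
χ² = Σ (O − E)² / E
  round: (985 − 1023)² / 1023 = 1.4115
  wrinkled: (379 − 341)² / 341 = 4.2346
χ² = 1.4115 + 4.2346 = 5.6461 ≈ 5.646
Degrees of freedom = 2 − 1 = 1; critical value at α = 0.05 is 3.841.
Since 5.646 > 3.841, we reject the null hypothesis — the data do not fit the 3:1 ratio.

5.646; not consistent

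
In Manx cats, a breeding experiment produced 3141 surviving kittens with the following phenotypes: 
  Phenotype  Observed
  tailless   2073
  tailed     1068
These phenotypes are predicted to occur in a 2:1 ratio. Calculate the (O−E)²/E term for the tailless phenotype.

0.211

Expected counts for N = 3141 under a 2:1 ratio (total parts = 3):
  tailless: 3141 × 2/3 = 2094
  tailed: 3141 × 1/3 = 1047
Contribution of tailless: (2073 − 2094)² / 2094 = 0.2106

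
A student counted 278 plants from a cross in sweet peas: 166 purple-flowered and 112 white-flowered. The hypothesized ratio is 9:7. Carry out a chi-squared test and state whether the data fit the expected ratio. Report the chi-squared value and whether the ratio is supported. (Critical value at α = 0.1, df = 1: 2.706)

1.354; consistent

Total ratio parts = 16. Expected numbers out of 278:
  purple-flowered: 278 × 9/16 = 156.375
  white-flowered: 278 × 7/16 = 121.625
χ² = Σ (O − E)² / E
  purple-flowered: (166 − 156.375)² / 156.375 = 0.5924
  white-flowered: (112 − 121.625)² / 121.625 = 0.7617
χ² = 0.5924 + 0.7617 = 1.3541 ≈ 1.354
Degrees of freedom = 2 − 1 = 1; critical value at α = 0.1 is 2.706.
Since 1.354 < 2.706, we fail to reject the null hypothesis — the data are consistent with the 9:7 ratio.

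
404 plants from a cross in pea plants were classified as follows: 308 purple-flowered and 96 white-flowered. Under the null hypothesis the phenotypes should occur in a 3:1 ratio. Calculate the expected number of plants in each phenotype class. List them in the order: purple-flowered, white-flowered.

The 3:1 ratio has 4 parts, so with N = 404 the expected counts are:
  purple-flowered: 404 × 3/4 = 303
  white-flowered: 404 × 1/4 = 101

303, 101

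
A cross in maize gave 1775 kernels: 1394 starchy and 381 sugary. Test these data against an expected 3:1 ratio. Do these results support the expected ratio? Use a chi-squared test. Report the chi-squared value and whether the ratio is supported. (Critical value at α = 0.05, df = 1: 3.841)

11.831; not consistent

The 3:1 ratio has 4 parts, so with N = 1775 the expected counts are:
  starchy: 1775 × 3/4 = 1331.25
  sugary: 1775 × 1/4 = 443.75
χ² = Σ (O − E)² / E
  starchy: (1394 − 1331.25)² / 1331.25 = 2.9578
  sugary: (381 − 443.75)² / 443.75 = 8.8734
χ² = 2.9578 + 8.8734 = 11.8312 ≈ 11.831
Degrees of freedom = 2 − 1 = 1; critical value at α = 0.05 is 3.841.
Since 11.831 > 3.841, we reject the null hypothesis — the data do not fit the 3:1 ratio.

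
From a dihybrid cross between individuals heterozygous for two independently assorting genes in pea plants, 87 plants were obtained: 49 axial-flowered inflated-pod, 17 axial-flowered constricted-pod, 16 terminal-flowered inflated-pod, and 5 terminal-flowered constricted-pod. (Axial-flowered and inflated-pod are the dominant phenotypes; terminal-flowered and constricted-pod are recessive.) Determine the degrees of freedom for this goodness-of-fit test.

3

A dihybrid F₂ with independent assortment and complete dominance at both loci gives a 9:3:3:1 phenotypic ratio.
A goodness-of-fit test with 4 phenotype classes has df = 4 − 1 = 3.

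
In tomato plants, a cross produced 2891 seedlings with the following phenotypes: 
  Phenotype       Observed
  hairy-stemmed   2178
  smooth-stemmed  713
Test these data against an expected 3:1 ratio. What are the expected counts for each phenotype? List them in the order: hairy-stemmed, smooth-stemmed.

2168.25, 722.75

The 3:1 ratio has 4 parts, so with N = 2891 the expected counts are:
  hairy-stemmed: 2891 × 3/4 = 2168.25
  smooth-stemmed: 2891 × 1/4 = 722.75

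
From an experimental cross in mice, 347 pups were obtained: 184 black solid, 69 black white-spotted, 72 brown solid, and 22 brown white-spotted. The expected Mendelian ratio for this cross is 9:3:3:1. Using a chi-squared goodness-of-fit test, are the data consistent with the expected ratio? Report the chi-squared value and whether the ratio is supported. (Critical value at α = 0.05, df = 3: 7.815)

Total ratio parts = 16. Expected numbers out of 347:
  black solid: 347 × 9/16 = 195.1875
  black white-spotted: 347 × 3/16 = 65.0625
  brown solid: 347 × 3/16 = 65.0625
  brown white-spotted: 347 × 1/16 = 21.6875
χ² = Σ (O − E)² / E
  black solid: (184 − 195.1875)² / 195.1875 = 0.6412
  black white-spotted: (69 − 65.0625)² / 65.0625 = 0.2383
  brown solid: (72 − 65.0625)² / 65.0625 = 0.7397
  brown white-spotted: (22 − 21.6875)² / 21.6875 = 0.0045
χ² = 0.6412 + 0.2383 + 0.7397 + 0.0045 = 1.6237 ≈ 1.624
Degrees of freedom = 4 − 1 = 3; critical value at α = 0.05 is 7.815.
Since 1.624 < 7.815, we fail to reject the null hypothesis — the data are consistent with the 9:3:3:1 ratio.

1.624; consistent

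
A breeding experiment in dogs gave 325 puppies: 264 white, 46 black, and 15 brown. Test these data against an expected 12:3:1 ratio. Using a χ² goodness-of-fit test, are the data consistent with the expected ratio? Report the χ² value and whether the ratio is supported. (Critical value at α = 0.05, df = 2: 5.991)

Under the 12:3:1 hypothesis (Σ ratio = 16, N = 325):
  white: 325 × 12/16 = 243.75
  black: 325 × 3/16 = 60.9375
  brown: 325 × 1/16 = 20.3125
χ² = Σ (O − E)² / E
  white: (264 − 243.75)² / 243.75 = 1.6823
  black: (46 − 60.9375)² / 60.9375 = 3.6616
  brown: (15 − 20.3125)² / 20.3125 = 1.3894
χ² = 1.6823 + 3.6616 + 1.3894 = 6.7333 ≈ 6.733
Degrees of freedom = 3 − 1 = 2; critical value at α = 0.05 is 5.991.
Since 6.733 > 5.991, we reject the null hypothesis — the data do not fit the 12:3:1 ratio.

6.733; not consistent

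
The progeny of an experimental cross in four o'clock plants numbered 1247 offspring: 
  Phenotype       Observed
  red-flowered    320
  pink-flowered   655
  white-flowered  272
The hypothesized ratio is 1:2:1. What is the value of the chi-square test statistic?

Total ratio parts = 4. Expected numbers out of 1247:
  red-flowered: 1247 × 1/4 = 311.75
  pink-flowered: 1247 × 2/4 = 623.5
  white-flowered: 1247 × 1/4 = 311.75
χ² = Σ (O − E)² / E
  red-flowered: (320 − 311.75)² / 311.75 = 0.2183
  pink-flowered: (655 − 623.5)² / 623.5 = 1.5914
  white-flowered: (272 − 311.75)² / 311.75 = 5.0684
χ² = 0.2183 + 1.5914 + 5.0684 = 6.8781 ≈ 6.878

6.878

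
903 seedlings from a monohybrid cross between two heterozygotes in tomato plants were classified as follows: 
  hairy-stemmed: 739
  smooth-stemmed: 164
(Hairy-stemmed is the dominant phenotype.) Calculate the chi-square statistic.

For a monohybrid cross between heterozygotes with complete dominance, the expected phenotypic ratio is 3:1.
Total ratio parts = 4. Expected numbers out of 903:
  hairy-stemmed: 903 × 3/4 = 677.25
  smooth-stemmed: 903 × 1/4 = 225.75
χ² = Σ (O − E)² / E
  hairy-stemmed: (739 − 677.25)² / 677.25 = 5.6302
  smooth-stemmed: (164 − 225.75)² / 225.75 = 16.8906
χ² = 5.6302 + 16.8906 = 22.5208 ≈ 22.521

22.521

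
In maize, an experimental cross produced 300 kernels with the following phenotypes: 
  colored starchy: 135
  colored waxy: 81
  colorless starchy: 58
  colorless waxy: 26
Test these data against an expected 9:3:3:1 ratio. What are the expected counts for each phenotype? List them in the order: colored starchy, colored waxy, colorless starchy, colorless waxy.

Total ratio parts = 16. Expected numbers out of 300:
  colored starchy: 300 × 9/16 = 168.75
  colored waxy: 300 × 3/16 = 56.25
  colorless starchy: 300 × 3/16 = 56.25
  colorless waxy: 300 × 1/16 = 18.75

168.75, 56.25, 56.25, 18.75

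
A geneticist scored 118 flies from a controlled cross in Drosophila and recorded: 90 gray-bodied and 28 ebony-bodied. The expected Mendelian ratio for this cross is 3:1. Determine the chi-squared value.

Under the 3:1 hypothesis (Σ ratio = 4, N = 118):
  gray-bodied: 118 × 3/4 = 88.5
  ebony-bodied: 118 × 1/4 = 29.5
χ² = Σ (O − E)² / E
  gray-bodied: (90 − 88.5)² / 88.5 = 0.0254
  ebony-bodied: (28 − 29.5)² / 29.5 = 0.0763
χ² = 0.0254 + 0.0763 = 0.1017 ≈ 0.102

0.102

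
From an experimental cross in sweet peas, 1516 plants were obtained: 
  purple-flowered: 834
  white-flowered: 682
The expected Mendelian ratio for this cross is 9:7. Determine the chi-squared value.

0.942

Expected counts for N = 1516 under a 9:7 ratio (total parts = 16):
  purple-flowered: 1516 × 9/16 = 852.75
  white-flowered: 1516 × 7/16 = 663.25
χ² = Σ (O − E)² / E
  purple-flowered: (834 − 852.75)² / 852.75 = 0.4123
  white-flowered: (682 − 663.25)² / 663.25 = 0.5301
χ² = 0.4123 + 0.5301 = 0.9424 ≈ 0.942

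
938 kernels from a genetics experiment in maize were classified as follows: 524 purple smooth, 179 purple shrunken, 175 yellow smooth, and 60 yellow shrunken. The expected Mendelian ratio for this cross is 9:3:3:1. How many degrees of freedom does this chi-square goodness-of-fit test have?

3

A goodness-of-fit test with 4 phenotype classes has df = 4 − 1 = 3.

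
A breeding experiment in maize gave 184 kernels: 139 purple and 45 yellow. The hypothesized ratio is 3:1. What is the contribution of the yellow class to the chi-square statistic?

Under the 3:1 hypothesis (Σ ratio = 4, N = 184):
  purple: 184 × 3/4 = 138
  yellow: 184 × 1/4 = 46
Contribution of yellow: (45 − 46)² / 46 = 0.0217

0.022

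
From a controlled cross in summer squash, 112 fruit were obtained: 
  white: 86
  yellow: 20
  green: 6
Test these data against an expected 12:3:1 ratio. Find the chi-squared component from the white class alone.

0.048

Total ratio parts = 16. Expected numbers out of 112:
  white: 112 × 12/16 = 84
  yellow: 112 × 3/16 = 21
  green: 112 × 1/16 = 7
Contribution of white: (86 − 84)² / 84 = 0.0476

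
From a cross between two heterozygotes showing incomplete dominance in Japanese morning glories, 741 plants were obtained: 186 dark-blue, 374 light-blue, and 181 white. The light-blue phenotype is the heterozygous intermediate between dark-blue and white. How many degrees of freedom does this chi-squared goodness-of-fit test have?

With incomplete dominance, a heterozygote × heterozygote cross gives a 1:2:1 phenotypic ratio.
A goodness-of-fit test with 3 phenotype classes has df = 3 − 1 = 2.

2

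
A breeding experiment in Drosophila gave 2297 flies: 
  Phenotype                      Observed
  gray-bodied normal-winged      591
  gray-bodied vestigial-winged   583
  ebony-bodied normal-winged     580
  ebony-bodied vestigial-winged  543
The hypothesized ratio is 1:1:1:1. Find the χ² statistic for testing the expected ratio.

2.380

Total ratio parts = 4. Expected numbers out of 2297:
  gray-bodied normal-winged: 2297 × 1/4 = 574.25
  gray-bodied vestigial-winged: 2297 × 1/4 = 574.25
  ebony-bodied normal-winged: 2297 × 1/4 = 574.25
  ebony-bodied vestigial-winged: 2297 × 1/4 = 574.25
χ² = Σ (O − E)² / E
  gray-bodied normal-winged: (591 − 574.25)² / 574.25 = 0.4886
  gray-bodied vestigial-winged: (583 − 574.25)² / 574.25 = 0.1333
  ebony-bodied normal-winged: (580 − 574.25)² / 574.25 = 0.0576
  ebony-bodied vestigial-winged: (543 − 574.25)² / 574.25 = 1.7006
χ² = 0.4886 + 0.1333 + 0.0576 + 1.7006 = 2.3801 ≈ 2.380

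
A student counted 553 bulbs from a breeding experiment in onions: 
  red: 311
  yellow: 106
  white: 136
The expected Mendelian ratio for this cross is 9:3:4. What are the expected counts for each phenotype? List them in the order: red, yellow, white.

Total ratio parts = 16. Expected numbers out of 553:
  red: 553 × 9/16 = 311.0625
  yellow: 553 × 3/16 = 103.6875
  white: 553 × 4/16 = 138.25

311.0625, 103.6875, 138.25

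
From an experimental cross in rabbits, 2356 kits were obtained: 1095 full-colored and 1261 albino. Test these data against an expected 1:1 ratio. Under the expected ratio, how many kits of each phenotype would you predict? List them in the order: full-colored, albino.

Expected counts for N = 2356 under a 1:1 ratio (total parts = 2):
  full-colored: 2356 × 1/2 = 1178
  albino: 2356 × 1/2 = 1178

1178, 1178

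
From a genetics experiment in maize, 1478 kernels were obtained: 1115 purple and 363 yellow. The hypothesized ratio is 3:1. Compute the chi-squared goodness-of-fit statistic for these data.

0.152

The 3:1 ratio has 4 parts, so with N = 1478 the expected counts are:
  purple: 1478 × 3/4 = 1108.5
  yellow: 1478 × 1/4 = 369.5
χ² = Σ (O − E)² / E
  purple: (1115 − 1108.5)² / 1108.5 = 0.0381
  yellow: (363 − 369.5)² / 369.5 = 0.1143
χ² = 0.0381 + 0.1143 = 0.1524 ≈ 0.152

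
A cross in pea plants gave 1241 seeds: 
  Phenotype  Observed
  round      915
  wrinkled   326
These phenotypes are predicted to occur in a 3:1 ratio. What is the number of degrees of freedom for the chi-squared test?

1

A goodness-of-fit test with 2 phenotype classes has df = 2 − 1 = 1.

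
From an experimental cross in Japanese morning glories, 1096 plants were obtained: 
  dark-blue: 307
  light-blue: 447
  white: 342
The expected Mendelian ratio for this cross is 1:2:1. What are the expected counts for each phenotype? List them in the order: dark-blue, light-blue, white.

The 1:2:1 ratio has 4 parts, so with N = 1096 the expected counts are:
  dark-blue: 1096 × 1/4 = 274
  light-blue: 1096 × 2/4 = 548
  white: 1096 × 1/4 = 274

274, 548, 274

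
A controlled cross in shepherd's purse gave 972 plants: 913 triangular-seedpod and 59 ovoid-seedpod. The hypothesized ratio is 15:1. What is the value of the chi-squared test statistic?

Under the 15:1 hypothesis (Σ ratio = 16, N = 972):
  triangular-seedpod: 972 × 15/16 = 911.25
  ovoid-seedpod: 972 × 1/16 = 60.75
χ² = Σ (O − E)² / E
  triangular-seedpod: (913 − 911.25)² / 911.25 = 0.0034
  ovoid-seedpod: (59 − 60.75)² / 60.75 = 0.0504
χ² = 0.0034 + 0.0504 = 0.0538 ≈ 0.054

0.054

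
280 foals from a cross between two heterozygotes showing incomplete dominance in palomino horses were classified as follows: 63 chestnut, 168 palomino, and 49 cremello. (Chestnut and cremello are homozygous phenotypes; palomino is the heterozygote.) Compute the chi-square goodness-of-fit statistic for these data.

With incomplete dominance, a heterozygote × heterozygote cross gives a 1:2:1 phenotypic ratio.
Expected counts for N = 280 under a 1:2:1 ratio (total parts = 4):
  chestnut: 280 × 1/4 = 70
  palomino: 280 × 2/4 = 140
  cremello: 280 × 1/4 = 70
χ² = Σ (O − E)² / E
  chestnut: (63 − 70)² / 70 = 0.7000
  palomino: (168 − 140)² / 140 = 5.6000
  cremello: (49 − 70)² / 70 = 6.3000
χ² = 0.7000 + 5.6000 + 6.3000 = 12.600

12.600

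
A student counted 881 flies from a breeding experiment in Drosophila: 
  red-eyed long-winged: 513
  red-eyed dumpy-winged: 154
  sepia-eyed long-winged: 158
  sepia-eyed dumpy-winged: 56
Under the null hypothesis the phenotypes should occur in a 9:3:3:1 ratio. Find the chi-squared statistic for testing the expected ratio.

Expected counts for N = 881 under a 9:3:3:1 ratio (total parts = 16):
  red-eyed long-winged: 881 × 9/16 = 495.5625
  red-eyed dumpy-winged: 881 × 3/16 = 165.1875
  sepia-eyed long-winged: 881 × 3/16 = 165.1875
  sepia-eyed dumpy-winged: 881 × 1/16 = 55.0625
χ² = Σ (O − E)² / E
  red-eyed long-winged: (513 − 495.5625)² / 495.5625 = 0.6136
  red-eyed dumpy-winged: (154 − 165.1875)² / 165.1875 = 0.7577
  sepia-eyed long-winged: (158 − 165.1875)² / 165.1875 = 0.3127
  sepia-eyed dumpy-winged: (56 − 55.0625)² / 55.0625 = 0.0160
χ² = 0.6136 + 0.7577 + 0.3127 + 0.0160 = 1.700

1.700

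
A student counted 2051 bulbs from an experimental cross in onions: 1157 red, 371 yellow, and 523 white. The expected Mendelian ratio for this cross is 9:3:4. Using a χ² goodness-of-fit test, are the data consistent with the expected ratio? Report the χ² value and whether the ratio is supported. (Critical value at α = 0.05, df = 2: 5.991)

0.693; consistent

Under the 9:3:4 hypothesis (Σ ratio = 16, N = 2051):
  red: 2051 × 9/16 = 1153.6875
  yellow: 2051 × 3/16 = 384.5625
  white: 2051 × 4/16 = 512.75
χ² = Σ (O − E)² / E
  red: (1157 − 1153.6875)² / 1153.6875 = 0.0095
  yellow: (371 − 384.5625)² / 384.5625 = 0.4783
  white: (523 − 512.75)² / 512.75 = 0.2049
χ² = 0.0095 + 0.4783 + 0.2049 = 0.6927 ≈ 0.693
Degrees of freedom = 3 − 1 = 2; critical value at α = 0.05 is 5.991.
Since 0.693 < 5.991, we fail to reject the null hypothesis — the data are consistent with the 9:3:4 ratio.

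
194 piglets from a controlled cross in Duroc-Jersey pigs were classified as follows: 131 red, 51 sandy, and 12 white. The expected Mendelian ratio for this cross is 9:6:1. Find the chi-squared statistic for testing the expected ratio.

10.889

Total ratio parts = 16. Expected numbers out of 194:
  red: 194 × 9/16 = 109.125
  sandy: 194 × 6/16 = 72.75
  white: 194 × 1/16 = 12.125
χ² = Σ (O − E)² / E
  red: (131 − 109.125)² / 109.125 = 4.3850
  sandy: (51 − 72.75)² / 72.75 = 6.5026
  white: (12 − 12.125)² / 12.125 = 0.0013
χ² = 4.3850 + 6.5026 + 0.0013 = 10.8889 ≈ 10.889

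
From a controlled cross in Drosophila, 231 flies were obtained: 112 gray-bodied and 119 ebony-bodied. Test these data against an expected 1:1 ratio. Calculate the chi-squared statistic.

Total ratio parts = 2. Expected numbers out of 231:
  gray-bodied: 231 × 1/2 = 115.5
  ebony-bodied: 231 × 1/2 = 115.5
χ² = Σ (O − E)² / E
  gray-bodied: (112 − 115.5)² / 115.5 = 0.1061
  ebony-bodied: (119 − 115.5)² / 115.5 = 0.1061
χ² = 0.1061 + 0.1061 = 0.2122 ≈ 0.212

0.212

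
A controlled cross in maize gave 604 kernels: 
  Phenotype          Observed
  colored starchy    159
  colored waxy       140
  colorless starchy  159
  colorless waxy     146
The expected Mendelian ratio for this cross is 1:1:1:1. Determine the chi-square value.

Total ratio parts = 4. Expected numbers out of 604:
  colored starchy: 604 × 1/4 = 151
  colored waxy: 604 × 1/4 = 151
  colorless starchy: 604 × 1/4 = 151
  colorless waxy: 604 × 1/4 = 151
χ² = Σ (O − E)² / E
  colored starchy: (159 − 151)² / 151 = 0.4238
  colored waxy: (140 − 151)² / 151 = 0.8013
  colorless starchy: (159 − 151)² / 151 = 0.4238
  colorless waxy: (146 − 151)² / 151 = 0.1656
χ² = 0.4238 + 0.8013 + 0.4238 + 0.1656 = 1.8145 ≈ 1.815

1.815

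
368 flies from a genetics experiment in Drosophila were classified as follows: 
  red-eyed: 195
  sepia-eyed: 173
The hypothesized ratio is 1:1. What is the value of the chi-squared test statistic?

Under the 1:1 hypothesis (Σ ratio = 2, N = 368):
  red-eyed: 368 × 1/2 = 184
  sepia-eyed: 368 × 1/2 = 184
χ² = Σ (O − E)² / E
  red-eyed: (195 − 184)² / 184 = 0.6576
  sepia-eyed: (173 − 184)² / 184 = 0.6576
χ² = 0.6576 + 0.6576 = 1.3152 ≈ 1.315

1.315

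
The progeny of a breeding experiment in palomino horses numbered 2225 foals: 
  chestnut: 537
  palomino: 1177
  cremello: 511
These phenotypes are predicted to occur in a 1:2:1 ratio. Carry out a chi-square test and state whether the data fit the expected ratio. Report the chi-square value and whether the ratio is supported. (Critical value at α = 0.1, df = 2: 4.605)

8.087; not consistent

Under the 1:2:1 hypothesis (Σ ratio = 4, N = 2225):
  chestnut: 2225 × 1/4 = 556.25
  palomino: 2225 × 2/4 = 1112.5
  cremello: 2225 × 1/4 = 556.25
χ² = Σ (O − E)² / E
  chestnut: (537 − 556.25)² / 556.25 = 0.6662
  palomino: (1177 − 1112.5)² / 1112.5 = 3.7396
  cremello: (511 − 556.25)² / 556.25 = 3.6810
χ² = 0.6662 + 3.7396 + 3.6810 = 8.0868 ≈ 8.087
Degrees of freedom = 3 − 1 = 2; critical value at α = 0.1 is 4.605.
Since 8.087 > 4.605, we reject the null hypothesis — the data do not fit the 1:2:1 ratio.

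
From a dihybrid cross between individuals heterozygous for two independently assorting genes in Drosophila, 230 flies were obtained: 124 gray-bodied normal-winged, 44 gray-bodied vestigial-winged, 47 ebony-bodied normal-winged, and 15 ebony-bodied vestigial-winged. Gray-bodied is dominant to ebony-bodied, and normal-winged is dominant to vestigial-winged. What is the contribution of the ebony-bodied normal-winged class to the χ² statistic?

A dihybrid F₂ with independent assortment and complete dominance at both loci gives a 9:3:3:1 phenotypic ratio.
Under the 9:3:3:1 hypothesis (Σ ratio = 16, N = 230):
  gray-bodied normal-winged: 230 × 9/16 = 129.375
  gray-bodied vestigial-winged: 230 × 3/16 = 43.125
  ebony-bodied normal-winged: 230 × 3/16 = 43.125
  ebony-bodied vestigial-winged: 230 × 1/16 = 14.375
Contribution of ebony-bodied normal-winged: (47 − 43.125)² / 43.125 = 0.3482

0.348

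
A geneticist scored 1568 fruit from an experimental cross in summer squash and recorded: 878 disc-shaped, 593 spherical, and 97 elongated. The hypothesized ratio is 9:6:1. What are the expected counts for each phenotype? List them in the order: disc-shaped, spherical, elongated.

882, 588, 98

The 9:6:1 ratio has 16 parts, so with N = 1568 the expected counts are:
  disc-shaped: 1568 × 9/16 = 882
  spherical: 1568 × 6/16 = 588
  elongated: 1568 × 1/16 = 98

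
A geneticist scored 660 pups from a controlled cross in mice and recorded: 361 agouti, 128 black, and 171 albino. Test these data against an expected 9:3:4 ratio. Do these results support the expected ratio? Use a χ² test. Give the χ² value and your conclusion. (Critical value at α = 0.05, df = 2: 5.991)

0.647; consistent

Under the 9:3:4 hypothesis (Σ ratio = 16, N = 660):
  agouti: 660 × 9/16 = 371.25
  black: 660 × 3/16 = 123.75
  albino: 660 × 4/16 = 165
χ² = Σ (O − E)² / E
  agouti: (361 − 371.25)² / 371.25 = 0.2830
  black: (128 − 123.75)² / 123.75 = 0.1460
  albino: (171 − 165)² / 165 = 0.2182
χ² = 0.2830 + 0.1460 + 0.2182 = 0.6472 ≈ 0.647
Degrees of freedom = 3 − 1 = 2; critical value at α = 0.05 is 5.991.
Since 0.647 < 5.991, we fail to reject the null hypothesis — the data are consistent with the 9:3:4 ratio.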